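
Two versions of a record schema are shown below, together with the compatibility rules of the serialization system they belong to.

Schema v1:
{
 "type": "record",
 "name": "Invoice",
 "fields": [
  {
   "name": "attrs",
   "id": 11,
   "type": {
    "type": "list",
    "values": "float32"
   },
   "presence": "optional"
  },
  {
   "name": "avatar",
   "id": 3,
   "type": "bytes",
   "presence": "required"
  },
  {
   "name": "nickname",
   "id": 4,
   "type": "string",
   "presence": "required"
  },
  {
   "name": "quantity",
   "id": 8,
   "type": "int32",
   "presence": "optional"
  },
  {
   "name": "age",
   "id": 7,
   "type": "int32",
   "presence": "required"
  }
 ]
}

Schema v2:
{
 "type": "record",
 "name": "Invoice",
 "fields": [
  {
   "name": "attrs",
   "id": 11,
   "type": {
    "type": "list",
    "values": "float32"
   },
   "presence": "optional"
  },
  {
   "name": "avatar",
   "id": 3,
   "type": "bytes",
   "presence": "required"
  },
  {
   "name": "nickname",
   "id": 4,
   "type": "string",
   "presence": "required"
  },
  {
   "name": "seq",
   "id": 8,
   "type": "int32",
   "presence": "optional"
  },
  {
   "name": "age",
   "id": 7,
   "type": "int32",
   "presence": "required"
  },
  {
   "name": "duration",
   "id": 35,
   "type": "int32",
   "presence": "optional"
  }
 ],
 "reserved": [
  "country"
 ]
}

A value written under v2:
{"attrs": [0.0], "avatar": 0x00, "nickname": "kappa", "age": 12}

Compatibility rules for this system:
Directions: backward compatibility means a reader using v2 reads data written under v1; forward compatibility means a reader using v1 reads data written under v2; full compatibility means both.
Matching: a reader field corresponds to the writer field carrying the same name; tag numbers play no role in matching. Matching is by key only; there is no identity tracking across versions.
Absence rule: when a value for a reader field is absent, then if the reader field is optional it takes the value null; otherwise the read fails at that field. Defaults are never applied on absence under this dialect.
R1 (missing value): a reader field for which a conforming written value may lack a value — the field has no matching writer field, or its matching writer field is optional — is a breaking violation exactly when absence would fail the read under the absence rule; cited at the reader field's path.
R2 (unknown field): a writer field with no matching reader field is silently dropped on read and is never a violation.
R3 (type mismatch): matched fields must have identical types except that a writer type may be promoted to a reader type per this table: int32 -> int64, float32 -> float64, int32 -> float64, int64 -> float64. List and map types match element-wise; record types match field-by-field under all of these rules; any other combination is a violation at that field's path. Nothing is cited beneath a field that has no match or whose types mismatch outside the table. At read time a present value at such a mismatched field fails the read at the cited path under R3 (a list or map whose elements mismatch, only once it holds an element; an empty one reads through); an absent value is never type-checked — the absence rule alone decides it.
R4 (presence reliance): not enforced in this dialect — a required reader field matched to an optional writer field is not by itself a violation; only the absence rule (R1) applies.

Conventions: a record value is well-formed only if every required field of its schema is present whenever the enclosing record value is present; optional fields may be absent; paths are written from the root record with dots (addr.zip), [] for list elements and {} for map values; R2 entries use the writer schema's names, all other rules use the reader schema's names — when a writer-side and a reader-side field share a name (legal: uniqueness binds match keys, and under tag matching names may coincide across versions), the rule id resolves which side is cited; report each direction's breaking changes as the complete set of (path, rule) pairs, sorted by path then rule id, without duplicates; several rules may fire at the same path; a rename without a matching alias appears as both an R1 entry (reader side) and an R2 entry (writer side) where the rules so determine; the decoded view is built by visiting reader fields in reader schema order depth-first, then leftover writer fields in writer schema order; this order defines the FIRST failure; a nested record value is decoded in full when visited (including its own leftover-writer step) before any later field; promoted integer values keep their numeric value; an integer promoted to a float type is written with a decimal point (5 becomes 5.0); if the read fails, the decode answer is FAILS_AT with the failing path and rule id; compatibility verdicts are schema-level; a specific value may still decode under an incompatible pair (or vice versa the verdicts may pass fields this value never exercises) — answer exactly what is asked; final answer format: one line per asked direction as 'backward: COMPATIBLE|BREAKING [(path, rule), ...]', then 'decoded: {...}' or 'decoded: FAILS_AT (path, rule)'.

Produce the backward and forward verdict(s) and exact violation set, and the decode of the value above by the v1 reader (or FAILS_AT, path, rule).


the writer's type comes first in each Invoice pair
backward for Invoice (reader v2, writer v1):
  writer optional, list<float32> -> list<float32>: reader attrs maps from writer attrs
  writer required, bytes -> bytes: reader avatar maps from writer avatar
  writer required, string -> string: reader nickname maps from writer nickname
  seq: no writer match
  writer required, int32 -> int32: reader age maps from writer age
  duration: no writer match
  quantity (writer side), unknown to reader
  => no violations; backward on Invoice: COMPATIBLE
forward for Invoice (reader v1, writer v2):
  writer optional, list<float32> -> list<float32>: reader attrs maps from writer attrs
  writer required, bytes -> bytes: reader avatar maps from writer avatar
  writer required, string -> string: reader nickname maps from writer nickname
  quantity: no writer match
  writer required, int32 -> int32: reader age maps from writer age
  seq (writer side), unknown to reader
  duration (writer side), unknown to reader
  => no violations; forward on Invoice: COMPATIBLE
decode walk for Invoice under reader schema v1:
  attrs := [0.0]
  avatar := 0x00
  nickname := "kappa"
  quantity := null (missing; optional => null)
  age := 12
  => decoded: {"attrs": [0.0], "avatar": 0x00, "nickname": "kappa", "quantity": null, "age": 12}

backward: COMPATIBLE []; forward: COMPATIBLE []; decoded: {"attrs": [0.0], "avatar": 0x00, "nickname": "kappa", "quantity": null, "age": 12}


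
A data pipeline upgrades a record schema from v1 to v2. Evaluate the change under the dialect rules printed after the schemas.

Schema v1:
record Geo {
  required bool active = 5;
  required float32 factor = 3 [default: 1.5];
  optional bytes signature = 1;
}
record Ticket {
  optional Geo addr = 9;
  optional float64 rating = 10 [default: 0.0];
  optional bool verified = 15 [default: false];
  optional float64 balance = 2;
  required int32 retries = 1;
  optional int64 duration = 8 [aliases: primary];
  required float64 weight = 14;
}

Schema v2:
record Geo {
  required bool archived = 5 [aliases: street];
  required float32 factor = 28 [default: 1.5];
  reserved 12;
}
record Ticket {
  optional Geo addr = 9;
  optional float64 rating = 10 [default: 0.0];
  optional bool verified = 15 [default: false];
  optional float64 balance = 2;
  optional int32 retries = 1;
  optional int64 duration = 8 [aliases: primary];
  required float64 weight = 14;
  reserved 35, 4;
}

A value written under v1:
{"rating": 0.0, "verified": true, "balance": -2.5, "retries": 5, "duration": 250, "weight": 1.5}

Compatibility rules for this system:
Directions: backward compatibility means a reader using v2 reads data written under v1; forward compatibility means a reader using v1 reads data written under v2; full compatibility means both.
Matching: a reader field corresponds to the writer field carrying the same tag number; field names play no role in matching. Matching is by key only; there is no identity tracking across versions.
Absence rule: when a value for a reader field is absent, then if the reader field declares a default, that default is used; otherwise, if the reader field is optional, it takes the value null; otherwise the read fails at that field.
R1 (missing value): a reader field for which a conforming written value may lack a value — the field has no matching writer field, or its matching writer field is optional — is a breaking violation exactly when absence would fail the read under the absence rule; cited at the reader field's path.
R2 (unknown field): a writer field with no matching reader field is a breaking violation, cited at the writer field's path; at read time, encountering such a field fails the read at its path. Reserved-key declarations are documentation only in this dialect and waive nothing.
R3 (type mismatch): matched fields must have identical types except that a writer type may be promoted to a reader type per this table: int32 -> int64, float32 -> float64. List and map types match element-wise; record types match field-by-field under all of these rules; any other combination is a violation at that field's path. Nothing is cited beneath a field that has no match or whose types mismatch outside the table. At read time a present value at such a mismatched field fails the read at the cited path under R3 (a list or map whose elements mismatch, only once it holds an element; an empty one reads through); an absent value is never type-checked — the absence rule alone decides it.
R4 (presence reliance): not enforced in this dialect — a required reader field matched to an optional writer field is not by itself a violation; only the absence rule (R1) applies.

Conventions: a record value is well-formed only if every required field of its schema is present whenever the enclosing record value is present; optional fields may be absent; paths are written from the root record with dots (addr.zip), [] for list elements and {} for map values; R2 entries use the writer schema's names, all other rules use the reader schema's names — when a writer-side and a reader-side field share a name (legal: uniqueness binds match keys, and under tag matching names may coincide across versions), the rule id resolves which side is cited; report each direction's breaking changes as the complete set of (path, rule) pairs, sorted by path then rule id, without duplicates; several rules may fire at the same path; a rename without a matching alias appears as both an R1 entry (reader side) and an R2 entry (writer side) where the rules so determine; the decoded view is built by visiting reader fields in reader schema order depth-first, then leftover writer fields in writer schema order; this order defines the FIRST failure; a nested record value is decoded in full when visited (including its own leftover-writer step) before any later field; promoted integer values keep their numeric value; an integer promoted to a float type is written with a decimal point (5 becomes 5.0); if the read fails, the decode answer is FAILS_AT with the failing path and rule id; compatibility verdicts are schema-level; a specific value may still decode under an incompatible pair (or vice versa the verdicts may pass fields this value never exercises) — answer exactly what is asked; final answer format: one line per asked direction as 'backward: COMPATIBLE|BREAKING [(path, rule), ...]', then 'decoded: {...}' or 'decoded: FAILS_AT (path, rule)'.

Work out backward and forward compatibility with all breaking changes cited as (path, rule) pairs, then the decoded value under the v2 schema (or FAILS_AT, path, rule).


the writer's type comes first in each Ticket pair
backward pass over Ticket, reader schema v2, writer schema v1:
  addr: Geo -> Geo, writer optional; from addr
  rating: float64 -> float64, writer optional; from rating
  verified: bool -> bool, writer optional; from verified
  balance: float64 -> float64, writer optional; from balance
  retries: int32 -> int32, writer required; from retries
  duration: int64 -> int64, writer optional; from duration
  weight: float64 -> float64, writer required; from weight
  addr.archived: bool -> bool, writer required; from addr.active
  addr.factor: no writer-side match
  leftover writer field: addr.factor
  leftover writer field: addr.signature
  breaking: (addr.factor, R2)
  breaking: (addr.signature, R2)
  => backward: BREAKING (2)
forward pass over Ticket, reader schema v1, writer schema v2:
  addr: Geo -> Geo, writer optional; from addr
  rating: float64 -> float64, writer optional; from rating
  verified: bool -> bool, writer optional; from verified
  balance: float64 -> float64, writer optional; from balance
  retries: int32 -> int32, writer optional; from retries
  duration: int64 -> int64, writer optional; from duration
  weight: float64 -> float64, writer required; from weight
  addr.active: bool -> bool, writer required; from addr.archived
  addr.factor: no writer-side match
  addr.signature: no writer-side match
  leftover writer field: addr.factor
  breaking: (addr.factor, R2)
  breaking: (retries, R1)
  => forward: BREAKING (2)
migrating the Ticket value to v2:
  addr := null (not supplied -> null)
  rating := 0.0
  verified := true
  balance := -2.5
  retries := 5
  duration := 250
  weight := 1.5
  => decoded: {"addr": null, "rating": 0.0, "verified": true, "balance": -2.5, "retries": 5, "duration": 250, "weight": 1.5}

backward: BREAKING [(addr.factor, R2), (addr.signature, R2)]; forward: BREAKING [(addr.factor, R2), (retries, R1)]; decoded: {"addr": null, "rating": 0.0, "verified": true, "balance": -2.5, "retries": 5, "duration": 250, "weight": 1.5}


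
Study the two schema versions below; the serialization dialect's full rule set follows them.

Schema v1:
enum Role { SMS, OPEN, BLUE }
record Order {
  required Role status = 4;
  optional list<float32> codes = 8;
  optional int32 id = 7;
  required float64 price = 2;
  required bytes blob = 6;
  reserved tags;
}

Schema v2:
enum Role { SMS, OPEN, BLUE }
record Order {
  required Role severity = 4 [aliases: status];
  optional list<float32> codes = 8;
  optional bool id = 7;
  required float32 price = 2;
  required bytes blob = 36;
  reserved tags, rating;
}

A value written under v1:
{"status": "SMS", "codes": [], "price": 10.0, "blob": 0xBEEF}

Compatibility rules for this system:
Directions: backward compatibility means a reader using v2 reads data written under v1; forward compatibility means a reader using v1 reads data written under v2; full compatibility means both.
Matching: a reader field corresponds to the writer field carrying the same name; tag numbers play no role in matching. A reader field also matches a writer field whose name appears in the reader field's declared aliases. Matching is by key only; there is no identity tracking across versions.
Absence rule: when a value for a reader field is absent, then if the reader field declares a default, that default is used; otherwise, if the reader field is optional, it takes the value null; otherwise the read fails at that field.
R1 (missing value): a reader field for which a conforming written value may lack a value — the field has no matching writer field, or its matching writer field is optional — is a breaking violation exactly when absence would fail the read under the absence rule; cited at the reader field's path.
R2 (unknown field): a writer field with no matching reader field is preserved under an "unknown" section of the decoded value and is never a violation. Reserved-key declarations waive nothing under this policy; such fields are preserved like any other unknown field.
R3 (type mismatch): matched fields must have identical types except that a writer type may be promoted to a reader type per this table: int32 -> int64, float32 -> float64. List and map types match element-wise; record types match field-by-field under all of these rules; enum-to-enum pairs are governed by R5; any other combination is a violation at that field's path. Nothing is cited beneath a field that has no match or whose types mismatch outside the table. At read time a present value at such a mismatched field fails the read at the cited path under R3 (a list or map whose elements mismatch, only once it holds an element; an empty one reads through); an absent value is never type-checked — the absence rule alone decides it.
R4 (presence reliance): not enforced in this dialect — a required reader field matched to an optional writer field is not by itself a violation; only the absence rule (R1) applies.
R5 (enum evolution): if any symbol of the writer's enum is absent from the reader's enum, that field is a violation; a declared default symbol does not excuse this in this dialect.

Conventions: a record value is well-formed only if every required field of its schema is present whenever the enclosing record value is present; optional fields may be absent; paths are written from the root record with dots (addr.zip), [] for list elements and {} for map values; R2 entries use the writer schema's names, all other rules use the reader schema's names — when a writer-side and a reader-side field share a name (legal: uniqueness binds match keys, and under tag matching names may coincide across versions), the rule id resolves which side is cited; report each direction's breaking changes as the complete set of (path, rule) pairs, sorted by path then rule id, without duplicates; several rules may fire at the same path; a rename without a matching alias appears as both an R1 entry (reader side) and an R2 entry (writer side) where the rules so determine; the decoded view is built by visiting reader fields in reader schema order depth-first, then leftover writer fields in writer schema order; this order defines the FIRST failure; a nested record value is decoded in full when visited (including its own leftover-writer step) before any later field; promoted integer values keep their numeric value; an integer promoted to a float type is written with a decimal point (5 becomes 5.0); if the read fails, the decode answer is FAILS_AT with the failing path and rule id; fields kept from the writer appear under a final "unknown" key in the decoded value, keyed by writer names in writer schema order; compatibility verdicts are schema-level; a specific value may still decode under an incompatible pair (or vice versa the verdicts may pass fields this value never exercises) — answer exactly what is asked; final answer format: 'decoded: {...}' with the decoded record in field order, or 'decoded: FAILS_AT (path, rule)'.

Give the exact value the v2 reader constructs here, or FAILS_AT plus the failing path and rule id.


in Order below, arrows point writer -> reader
decoding the Order value with the v2 reader:
  severity := "SMS" (from writer status)
  codes := []
  id := null (not supplied -> null)
  read fails at price under R3
  => FAILS_AT (price, R3)
diffs on Order not affecting the asked answer:
  field blob in record Order: tag 6 changed to 36 -> triggers nothing under the printed rules; the Order answer is the same either way
  field id in record Order: type int32 changed to bool -> matters for Order compatibility verdicts, not for this value's decode
  renamed field status to severity in record Order (alias status declared on the renamed field) -> matters for Order compatibility verdicts, not for this value's decode

decoded: FAILS_AT (price, R3)


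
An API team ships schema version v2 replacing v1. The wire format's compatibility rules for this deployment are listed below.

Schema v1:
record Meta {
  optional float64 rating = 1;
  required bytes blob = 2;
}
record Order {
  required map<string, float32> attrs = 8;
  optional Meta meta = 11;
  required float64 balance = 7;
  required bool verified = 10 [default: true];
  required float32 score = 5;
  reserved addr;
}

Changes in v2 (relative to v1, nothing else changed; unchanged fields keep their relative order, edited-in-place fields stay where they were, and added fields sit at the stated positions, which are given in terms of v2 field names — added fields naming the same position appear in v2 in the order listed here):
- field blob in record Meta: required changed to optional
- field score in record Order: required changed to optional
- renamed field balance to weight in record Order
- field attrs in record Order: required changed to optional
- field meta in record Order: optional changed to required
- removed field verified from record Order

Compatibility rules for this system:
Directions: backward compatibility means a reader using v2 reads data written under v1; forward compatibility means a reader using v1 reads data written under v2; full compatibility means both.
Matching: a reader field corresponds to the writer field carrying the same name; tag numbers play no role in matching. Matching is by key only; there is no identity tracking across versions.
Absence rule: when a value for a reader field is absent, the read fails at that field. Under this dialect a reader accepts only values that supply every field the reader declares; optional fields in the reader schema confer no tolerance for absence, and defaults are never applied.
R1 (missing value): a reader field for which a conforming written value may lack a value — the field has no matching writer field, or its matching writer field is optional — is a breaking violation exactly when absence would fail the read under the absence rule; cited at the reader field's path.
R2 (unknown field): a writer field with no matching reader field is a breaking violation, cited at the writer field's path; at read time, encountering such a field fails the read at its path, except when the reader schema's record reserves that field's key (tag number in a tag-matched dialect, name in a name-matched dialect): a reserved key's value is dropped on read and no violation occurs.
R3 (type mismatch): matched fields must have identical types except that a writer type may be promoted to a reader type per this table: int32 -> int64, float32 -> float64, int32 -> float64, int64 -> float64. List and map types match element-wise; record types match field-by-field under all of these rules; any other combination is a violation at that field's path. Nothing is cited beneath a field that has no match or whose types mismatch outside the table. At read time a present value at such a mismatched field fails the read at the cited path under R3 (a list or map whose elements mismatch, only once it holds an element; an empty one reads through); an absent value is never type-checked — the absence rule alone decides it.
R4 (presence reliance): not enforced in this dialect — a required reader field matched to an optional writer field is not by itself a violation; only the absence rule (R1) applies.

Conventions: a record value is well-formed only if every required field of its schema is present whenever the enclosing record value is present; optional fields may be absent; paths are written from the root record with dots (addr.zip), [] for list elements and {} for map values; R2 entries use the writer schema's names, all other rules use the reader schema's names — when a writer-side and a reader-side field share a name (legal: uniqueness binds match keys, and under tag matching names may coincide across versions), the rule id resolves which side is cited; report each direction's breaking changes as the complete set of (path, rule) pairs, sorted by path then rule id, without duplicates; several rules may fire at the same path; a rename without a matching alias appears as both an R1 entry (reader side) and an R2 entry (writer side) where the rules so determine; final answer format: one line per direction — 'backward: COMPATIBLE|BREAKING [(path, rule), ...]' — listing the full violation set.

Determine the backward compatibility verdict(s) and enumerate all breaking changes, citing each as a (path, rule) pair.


backward: BREAKING [(balance, R2), (meta, R1), (meta.rating, R1), (verified, R2), (weight, R1)]

arrows below run writer -> reader for Order
backward analysis of Order with v2 as reader and v1 as writer:
  map<string, float32> -> map<string, float32>, writer required: attrs aligns to attrs
  Meta -> Meta, writer optional: meta aligns to meta
  weight: no writer-side match
  float32 -> float32, writer required: score aligns to score
  writer balance: unknown to reader
  writer verified: unknown to reader
  float64 -> float64, writer optional: meta.rating aligns to meta.rating
  bytes -> bytes, writer required: meta.blob aligns to meta.blob
  rule R2 violated at balance
  rule R1 violated at meta
  rule R1 violated at meta.rating
  rule R2 violated at verified
  rule R1 violated at weight
  backward on Order therefore BREAKING (5)
checking off the Order differences that do not matter here:
  field blob in record Meta: required changed to optional -> its effect on Order is confined to the forward direction, not asked
  field score in record Order: required changed to optional -> its effect on Order is confined to the forward direction, not asked
  field attrs in record Order: required changed to optional -> its effect on Order is confined to the forward direction, not asked
  field meta in record Order: optional changed to required -> its effect on Order is confined to the forward direction, not asked


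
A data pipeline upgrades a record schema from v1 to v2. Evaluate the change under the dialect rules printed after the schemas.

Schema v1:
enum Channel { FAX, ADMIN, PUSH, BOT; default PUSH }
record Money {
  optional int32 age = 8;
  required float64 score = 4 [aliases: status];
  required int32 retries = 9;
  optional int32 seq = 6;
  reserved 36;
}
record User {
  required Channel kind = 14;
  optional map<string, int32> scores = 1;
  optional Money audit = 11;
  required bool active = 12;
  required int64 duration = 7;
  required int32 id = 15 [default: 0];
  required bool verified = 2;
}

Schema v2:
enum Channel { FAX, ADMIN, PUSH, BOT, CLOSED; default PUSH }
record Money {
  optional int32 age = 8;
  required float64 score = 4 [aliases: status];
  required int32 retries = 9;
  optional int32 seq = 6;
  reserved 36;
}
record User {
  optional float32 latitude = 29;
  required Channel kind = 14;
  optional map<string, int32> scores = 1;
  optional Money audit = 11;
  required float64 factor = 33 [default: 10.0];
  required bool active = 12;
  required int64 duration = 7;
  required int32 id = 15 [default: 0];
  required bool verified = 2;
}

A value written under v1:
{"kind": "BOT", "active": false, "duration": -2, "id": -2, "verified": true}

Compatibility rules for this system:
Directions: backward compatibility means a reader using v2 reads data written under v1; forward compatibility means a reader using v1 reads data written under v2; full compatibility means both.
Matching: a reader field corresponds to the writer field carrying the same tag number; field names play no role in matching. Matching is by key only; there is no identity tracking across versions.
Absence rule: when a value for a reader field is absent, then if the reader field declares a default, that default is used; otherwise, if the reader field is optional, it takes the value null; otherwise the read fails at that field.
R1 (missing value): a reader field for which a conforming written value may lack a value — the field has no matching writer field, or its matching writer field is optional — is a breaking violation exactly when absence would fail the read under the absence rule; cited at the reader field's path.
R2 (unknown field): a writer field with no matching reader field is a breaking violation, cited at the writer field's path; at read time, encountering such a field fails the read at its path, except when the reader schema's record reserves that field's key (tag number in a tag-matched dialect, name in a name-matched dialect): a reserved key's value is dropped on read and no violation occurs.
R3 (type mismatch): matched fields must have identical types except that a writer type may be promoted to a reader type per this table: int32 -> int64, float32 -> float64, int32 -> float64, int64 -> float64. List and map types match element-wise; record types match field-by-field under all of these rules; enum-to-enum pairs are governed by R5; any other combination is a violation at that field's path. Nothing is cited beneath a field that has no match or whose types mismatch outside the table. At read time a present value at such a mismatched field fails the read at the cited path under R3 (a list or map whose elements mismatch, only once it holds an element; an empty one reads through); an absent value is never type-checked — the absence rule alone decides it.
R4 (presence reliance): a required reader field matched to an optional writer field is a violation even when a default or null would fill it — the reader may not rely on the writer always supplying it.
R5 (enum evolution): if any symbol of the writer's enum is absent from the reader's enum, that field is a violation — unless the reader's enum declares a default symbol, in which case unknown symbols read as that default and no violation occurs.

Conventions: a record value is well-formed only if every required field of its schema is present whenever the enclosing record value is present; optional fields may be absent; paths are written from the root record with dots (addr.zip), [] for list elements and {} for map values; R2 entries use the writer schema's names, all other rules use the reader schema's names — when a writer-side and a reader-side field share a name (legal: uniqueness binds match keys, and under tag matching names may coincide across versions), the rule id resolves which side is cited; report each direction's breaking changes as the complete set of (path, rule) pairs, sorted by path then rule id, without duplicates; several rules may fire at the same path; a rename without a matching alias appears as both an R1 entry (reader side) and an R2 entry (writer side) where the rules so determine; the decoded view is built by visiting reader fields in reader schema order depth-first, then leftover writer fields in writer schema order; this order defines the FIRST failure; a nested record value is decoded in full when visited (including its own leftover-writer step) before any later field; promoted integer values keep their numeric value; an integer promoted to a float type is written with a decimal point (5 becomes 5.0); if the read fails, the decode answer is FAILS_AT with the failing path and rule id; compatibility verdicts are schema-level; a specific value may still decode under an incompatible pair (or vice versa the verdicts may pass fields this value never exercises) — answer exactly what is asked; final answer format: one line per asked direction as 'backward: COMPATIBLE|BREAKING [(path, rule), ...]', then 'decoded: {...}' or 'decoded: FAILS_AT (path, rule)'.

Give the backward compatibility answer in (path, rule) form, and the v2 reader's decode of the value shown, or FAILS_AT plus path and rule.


the writer's type comes first in each User pair
backward on User — v2 reading data written by v1:
  latitude: no writer match
  writer required, Channel -> Channel: reader kind maps from writer kind
  writer optional, map<string, int32> -> map<string, int32>: reader scores maps from writer scores
  writer optional, Money -> Money: reader audit maps from writer audit
  factor: no writer match
  writer required, bool -> bool: reader active maps from writer active
  writer required, int64 -> int64: reader duration maps from writer duration
  writer required, int32 -> int32: reader id maps from writer id
  writer required, bool -> bool: reader verified maps from writer verified
  writer optional, int32 -> int32: reader audit.age maps from writer audit.age
  writer required, float64 -> float64: reader audit.score maps from writer audit.score
  writer required, int32 -> int32: reader audit.retries maps from writer audit.retries
  writer optional, int32 -> int32: reader audit.seq maps from writer audit.seq
  => backward: COMPATIBLE
decoding the User value with the v2 reader:
  latitude := null (absent, optional -> null)
  kind := "BOT"
  scores := null (absent, optional -> null)
  audit := null (absent, optional -> null)
  factor := 10.0 (absent -> default)
  active := false
  duration := -2
  id := -2
  verified := true
  => decoded: {"latitude": null, "kind": "BOT", "scores": null, "audit": null, "factor": 10.0, "active": false, "duration": -2, "id": -2, "verified": true}
diffs on User not affecting the asked answer:
  enum Channel (field kind in record User): symbol CLOSED added -> inert for the asked User verdict: nothing fires

backward: COMPATIBLE []; decoded: {"latitude": null, "kind": "BOT", "scores": null, "audit": null, "factor": 10.0, "active": false, "duration": -2, "id": -2, "verified": true}


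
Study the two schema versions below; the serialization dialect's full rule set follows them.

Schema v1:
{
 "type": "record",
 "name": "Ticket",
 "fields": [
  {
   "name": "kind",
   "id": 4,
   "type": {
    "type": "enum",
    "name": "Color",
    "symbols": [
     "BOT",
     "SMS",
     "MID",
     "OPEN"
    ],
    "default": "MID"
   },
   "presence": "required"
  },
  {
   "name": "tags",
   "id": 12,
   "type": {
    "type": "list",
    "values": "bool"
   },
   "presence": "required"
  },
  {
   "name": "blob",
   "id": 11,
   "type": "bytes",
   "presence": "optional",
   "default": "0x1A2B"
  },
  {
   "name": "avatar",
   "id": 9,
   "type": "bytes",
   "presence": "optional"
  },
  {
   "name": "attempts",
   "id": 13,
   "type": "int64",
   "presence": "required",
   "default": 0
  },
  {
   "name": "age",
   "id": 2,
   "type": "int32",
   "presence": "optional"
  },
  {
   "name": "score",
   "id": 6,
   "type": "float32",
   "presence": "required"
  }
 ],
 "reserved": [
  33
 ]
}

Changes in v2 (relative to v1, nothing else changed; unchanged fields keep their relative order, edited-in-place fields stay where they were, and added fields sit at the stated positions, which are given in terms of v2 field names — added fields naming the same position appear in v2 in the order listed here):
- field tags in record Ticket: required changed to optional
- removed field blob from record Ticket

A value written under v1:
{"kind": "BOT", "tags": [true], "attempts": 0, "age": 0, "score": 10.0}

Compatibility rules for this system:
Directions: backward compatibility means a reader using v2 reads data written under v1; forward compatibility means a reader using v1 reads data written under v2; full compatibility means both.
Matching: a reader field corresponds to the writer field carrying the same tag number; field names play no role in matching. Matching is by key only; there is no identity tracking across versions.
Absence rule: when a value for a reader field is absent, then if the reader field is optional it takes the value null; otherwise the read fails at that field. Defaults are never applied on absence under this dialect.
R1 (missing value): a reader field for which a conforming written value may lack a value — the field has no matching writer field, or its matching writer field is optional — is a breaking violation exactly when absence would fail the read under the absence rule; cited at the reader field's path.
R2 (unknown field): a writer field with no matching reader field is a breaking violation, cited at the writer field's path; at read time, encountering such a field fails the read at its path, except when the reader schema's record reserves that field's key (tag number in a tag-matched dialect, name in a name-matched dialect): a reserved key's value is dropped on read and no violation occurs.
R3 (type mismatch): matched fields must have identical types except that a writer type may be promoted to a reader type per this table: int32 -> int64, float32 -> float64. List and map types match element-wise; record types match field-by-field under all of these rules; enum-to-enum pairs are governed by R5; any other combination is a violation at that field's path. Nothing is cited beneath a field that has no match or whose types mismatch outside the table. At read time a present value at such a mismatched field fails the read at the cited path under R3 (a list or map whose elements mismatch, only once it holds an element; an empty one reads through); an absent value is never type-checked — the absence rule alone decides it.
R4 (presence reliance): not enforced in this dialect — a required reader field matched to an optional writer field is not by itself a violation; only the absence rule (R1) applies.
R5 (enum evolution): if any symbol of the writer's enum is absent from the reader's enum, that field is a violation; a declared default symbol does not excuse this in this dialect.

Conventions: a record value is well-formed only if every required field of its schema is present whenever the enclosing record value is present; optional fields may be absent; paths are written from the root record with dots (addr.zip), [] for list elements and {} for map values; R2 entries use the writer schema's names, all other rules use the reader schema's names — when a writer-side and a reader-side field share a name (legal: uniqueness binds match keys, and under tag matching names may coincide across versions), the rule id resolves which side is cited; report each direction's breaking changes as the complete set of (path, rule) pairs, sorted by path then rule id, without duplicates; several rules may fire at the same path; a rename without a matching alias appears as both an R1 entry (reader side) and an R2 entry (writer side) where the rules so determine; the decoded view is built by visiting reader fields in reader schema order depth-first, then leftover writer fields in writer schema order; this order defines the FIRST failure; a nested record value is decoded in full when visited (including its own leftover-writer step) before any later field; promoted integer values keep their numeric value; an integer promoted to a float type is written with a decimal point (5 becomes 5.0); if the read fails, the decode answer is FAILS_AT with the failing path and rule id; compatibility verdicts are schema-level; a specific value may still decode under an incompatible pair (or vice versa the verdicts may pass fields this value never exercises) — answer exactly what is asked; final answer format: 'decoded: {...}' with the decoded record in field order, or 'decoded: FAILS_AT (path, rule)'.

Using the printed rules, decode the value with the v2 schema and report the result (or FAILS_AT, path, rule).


in Ticket below, arrows point writer -> reader
decode (reader v2):
  kind := "BOT"
  tags := [true]
  avatar := null (not supplied -> null)
  attempts := 0
  age := 0
  score := 10.0
  => decoded: {"kind": "BOT", "tags": [true], "avatar": null, "attempts": 0, "age": 0, "score": 10.0}
the rest of the Ticket diff is inert for this question:
  field tags in record Ticket: required changed to optional -> changes Ticket's schema-level verdicts only — the decode of this value is the same

decoded: {"kind": "BOT", "tags": [true], "avatar": null, "attempts": 0, "age": 0, "score": 10.0}


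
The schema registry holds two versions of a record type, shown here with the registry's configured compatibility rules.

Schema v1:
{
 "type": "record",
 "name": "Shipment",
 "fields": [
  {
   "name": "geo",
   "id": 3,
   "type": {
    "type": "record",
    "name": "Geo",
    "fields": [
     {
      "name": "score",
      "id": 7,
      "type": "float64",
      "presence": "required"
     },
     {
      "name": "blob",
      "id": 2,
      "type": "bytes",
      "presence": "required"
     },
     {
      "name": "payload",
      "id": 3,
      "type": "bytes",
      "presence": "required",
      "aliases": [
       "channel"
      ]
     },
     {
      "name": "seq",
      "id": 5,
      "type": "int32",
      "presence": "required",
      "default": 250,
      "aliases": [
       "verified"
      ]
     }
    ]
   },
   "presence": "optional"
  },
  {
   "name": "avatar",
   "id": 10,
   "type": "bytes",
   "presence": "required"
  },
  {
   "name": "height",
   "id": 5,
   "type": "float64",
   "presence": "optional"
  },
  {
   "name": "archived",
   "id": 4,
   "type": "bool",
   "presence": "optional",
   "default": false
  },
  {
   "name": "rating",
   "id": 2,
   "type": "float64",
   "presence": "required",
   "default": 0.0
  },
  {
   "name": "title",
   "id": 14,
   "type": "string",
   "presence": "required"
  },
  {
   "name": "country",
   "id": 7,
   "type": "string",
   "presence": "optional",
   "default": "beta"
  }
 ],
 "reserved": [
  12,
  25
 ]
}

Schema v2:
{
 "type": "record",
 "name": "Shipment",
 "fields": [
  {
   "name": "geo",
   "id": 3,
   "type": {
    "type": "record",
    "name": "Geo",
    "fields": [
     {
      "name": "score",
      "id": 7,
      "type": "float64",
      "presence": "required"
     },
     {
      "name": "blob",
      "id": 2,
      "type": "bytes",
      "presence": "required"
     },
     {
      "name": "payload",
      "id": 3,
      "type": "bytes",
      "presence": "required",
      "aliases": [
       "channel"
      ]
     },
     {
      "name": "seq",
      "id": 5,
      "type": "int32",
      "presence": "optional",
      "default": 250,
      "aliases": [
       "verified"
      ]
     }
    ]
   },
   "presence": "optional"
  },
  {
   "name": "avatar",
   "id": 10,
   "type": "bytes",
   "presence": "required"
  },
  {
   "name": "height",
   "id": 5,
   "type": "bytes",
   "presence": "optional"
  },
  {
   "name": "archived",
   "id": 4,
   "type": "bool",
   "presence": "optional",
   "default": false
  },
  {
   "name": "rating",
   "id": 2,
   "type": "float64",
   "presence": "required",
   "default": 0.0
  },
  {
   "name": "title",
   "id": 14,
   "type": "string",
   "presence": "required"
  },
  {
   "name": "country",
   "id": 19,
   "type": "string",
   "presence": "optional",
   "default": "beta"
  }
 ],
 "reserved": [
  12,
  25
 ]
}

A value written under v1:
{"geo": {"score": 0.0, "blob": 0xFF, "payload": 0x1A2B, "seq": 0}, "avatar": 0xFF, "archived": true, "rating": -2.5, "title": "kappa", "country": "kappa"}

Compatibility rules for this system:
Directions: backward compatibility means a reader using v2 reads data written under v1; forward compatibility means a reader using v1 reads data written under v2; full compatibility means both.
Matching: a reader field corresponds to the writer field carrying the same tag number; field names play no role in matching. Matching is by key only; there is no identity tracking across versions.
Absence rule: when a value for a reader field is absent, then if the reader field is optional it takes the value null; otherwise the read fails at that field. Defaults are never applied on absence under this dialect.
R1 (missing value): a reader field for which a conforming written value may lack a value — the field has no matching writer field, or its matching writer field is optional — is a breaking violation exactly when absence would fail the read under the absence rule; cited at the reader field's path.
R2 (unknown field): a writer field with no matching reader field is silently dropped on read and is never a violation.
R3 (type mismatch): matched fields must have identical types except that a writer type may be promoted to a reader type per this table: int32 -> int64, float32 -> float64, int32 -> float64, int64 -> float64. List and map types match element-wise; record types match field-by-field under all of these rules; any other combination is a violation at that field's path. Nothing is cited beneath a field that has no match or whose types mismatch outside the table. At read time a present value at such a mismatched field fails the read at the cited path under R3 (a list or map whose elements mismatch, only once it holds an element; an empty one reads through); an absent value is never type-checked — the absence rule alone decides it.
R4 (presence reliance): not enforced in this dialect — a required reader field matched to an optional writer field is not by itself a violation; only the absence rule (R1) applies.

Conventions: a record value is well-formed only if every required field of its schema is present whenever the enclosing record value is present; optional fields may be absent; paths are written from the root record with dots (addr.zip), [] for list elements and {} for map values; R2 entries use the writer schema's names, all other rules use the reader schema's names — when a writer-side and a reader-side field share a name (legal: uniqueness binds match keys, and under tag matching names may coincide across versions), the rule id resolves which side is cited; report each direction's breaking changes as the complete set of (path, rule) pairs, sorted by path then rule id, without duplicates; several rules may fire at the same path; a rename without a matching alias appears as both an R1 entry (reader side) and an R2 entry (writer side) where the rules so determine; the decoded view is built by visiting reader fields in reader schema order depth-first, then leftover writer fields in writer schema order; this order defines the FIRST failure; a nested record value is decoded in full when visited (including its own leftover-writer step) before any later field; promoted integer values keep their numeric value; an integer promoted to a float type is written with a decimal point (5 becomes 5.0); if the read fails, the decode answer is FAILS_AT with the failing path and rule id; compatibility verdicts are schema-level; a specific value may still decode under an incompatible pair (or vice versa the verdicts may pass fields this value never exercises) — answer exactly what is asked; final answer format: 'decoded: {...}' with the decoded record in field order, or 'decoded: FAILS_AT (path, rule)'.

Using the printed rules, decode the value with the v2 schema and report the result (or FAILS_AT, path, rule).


decoded: {"geo": {"score": 0.0, "blob": 0xFF, "payload": 0x1A2B, "seq": 0}, "avatar": 0xFF, "height": null, "archived": true, "rating": -2.5, "title": "kappa", "country": null}

the writer's type comes first in each Shipment pair
migrating the Shipment value to v2:
  geo.score := 0.0
  geo.blob := 0xFF
  geo.payload := 0x1A2B
  geo.seq := 0
  avatar := 0xFF
  height := null (not supplied -> null)
  archived := true
  rating := -2.5
  title := "kappa"
  country := null (not supplied -> null)
  writer country: unmatched, discarded
  => decoded: {"geo": {"score": 0.0, "blob": 0xFF, "payload": 0x1A2B, "seq": 0}, "avatar": 0xFF, "height": null, "archived": true, "rating": -2.5, "title": "kappa", "country": null}
the other Shipment changes do not affect what is asked:
  field seq in record Geo: required changed to optional -> matters for Shipment compatibility verdicts, not for this value's decode
  field height in record Shipment: type float64 changed to bytes -> matters for Shipment compatibility verdicts, not for this value's decode
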